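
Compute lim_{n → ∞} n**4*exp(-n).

Write as n^4/e^{1n}, an ∞/∞ form.
Exponential growth dominates any polynomial, so repeated L'Hôpital (or the standard result) gives 0.

0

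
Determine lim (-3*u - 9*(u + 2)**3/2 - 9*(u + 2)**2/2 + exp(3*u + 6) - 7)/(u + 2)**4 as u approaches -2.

Direct substitution gives 0/0.
Apply L'Hôpital: lim (-9*u - 27*(u + 2)^2/2 + 3*e^(3*u + 6) - 21)/(4*(u + 2)^3), still 0/0.
Apply L'Hôpital: lim (-27*u + 9*e^(3*u + 6) - 63)/(12*(u + 2)^2), still 0/0.
Apply L'Hôpital: lim (27*e^(3*u + 6) - 27)/(24*u + 48), still 0/0.
After 4 applications of L'Hôpital's rule the quotient is (81*e^(3*u + 6))/(24); substituting u = -2 gives 27/8.

27/8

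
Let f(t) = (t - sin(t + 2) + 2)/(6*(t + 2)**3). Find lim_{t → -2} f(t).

Direct substitution gives 0/0.
Apply L'Hôpital: lim (1 - cos(t + 2))/(18*(t + 2)^2), still 0/0.
Apply L'Hôpital: lim (sin(t + 2))/(36*t + 72), still 0/0.
After 3 applications of L'Hôpital's rule the quotient is (cos(t + 2))/(36); substituting t = -2 gives 1/36.

1/36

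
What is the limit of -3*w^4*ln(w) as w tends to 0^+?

This is a 0·(−∞) form. Rewrite as -3·ln(w) / w^(−4) and apply L'Hôpital:
the derivative quotient is -3·(1/w) / (−4·w^(−5)) = (3/4)·w^4 → 0.

0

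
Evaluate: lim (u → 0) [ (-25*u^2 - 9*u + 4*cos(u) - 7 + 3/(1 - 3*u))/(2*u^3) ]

Substitution gives 0/0; apply L'Hôpital's rule 3 times.
After differentiating numerator and denominator 3 times the quotient is (4*sin(u) + 486/(3*u - 1)^4)/(12); at u = 0 this is 81/2.

81/2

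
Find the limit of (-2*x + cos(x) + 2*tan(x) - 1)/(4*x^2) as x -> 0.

-1/8

Substitution gives 0/0; apply L'Hôpital's rule 2 times.
After differentiating numerator and denominator 2 times the quotient is (-cos(x) + 4*tan(x)/cos(x)^2)/(8); at x = 0 this is -1/8.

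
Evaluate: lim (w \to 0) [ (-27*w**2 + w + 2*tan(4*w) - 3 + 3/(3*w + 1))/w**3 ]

Substitution gives 0/0; apply L'Hôpital's rule 3 times.
After differentiating numerator and denominator 3 times the quotient is (768*tan(4*w)^2/cos(4*w)^2 + 256/cos(4*w)^2 - 486/(3*w + 1)^4)/(6); at w = 0 this is -115/3.

-115/3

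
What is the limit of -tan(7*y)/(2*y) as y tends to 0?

Substitution gives 0/0.
Since tan(u)/u → 1 as u → 0, tan(7y)/(7y) → 1 and the limit is 7/(-2) = -7/2.

-7/2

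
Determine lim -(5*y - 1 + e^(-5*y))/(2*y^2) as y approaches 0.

Direct substitution gives 0/0.
Apply L'Hôpital: lim (5 - 5*e^(-5*y))/(-4*y), still 0/0.
After 2 applications of L'Hôpital's rule the quotient is (25*e^(-5*y))/(-4); substituting y = 0 gives -25/4.

-25/4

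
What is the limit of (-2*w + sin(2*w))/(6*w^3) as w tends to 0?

Direct substitution gives 0/0.
Apply L'Hôpital: lim (2*cos(2*w) - 2)/(18*w^2), still 0/0.
Apply L'Hôpital: lim (-4*sin(2*w))/(36*w), still 0/0.
After 3 applications of L'Hôpital's rule the quotient is (-8*cos(2*w))/(36); substituting w = 0 gives -2/9.

-2/9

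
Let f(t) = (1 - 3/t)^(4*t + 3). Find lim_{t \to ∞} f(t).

Write it as [(1 - 3/t)^t]^(4) · (1 - 3/t)^(3). The bracketed term tends to e^(-3) and the second factor to 1, so the limit is e^(-12).

e^(-12)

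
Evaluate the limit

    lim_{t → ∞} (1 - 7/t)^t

e^(-7)

The base → 1 and the exponent → ∞: a 1^∞ form.
Take logarithms: (t)·ln(1 - 7/t). Since ln(1+u) ~ u for small u, this behaves like (t)·(-7/t) → -7.
So the limit is e^(-7).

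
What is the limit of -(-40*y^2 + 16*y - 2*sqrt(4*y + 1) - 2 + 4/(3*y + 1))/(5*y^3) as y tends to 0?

Substitution gives 0/0; apply L'Hôpital's rule 3 times.
After differentiating numerator and denominator 3 times the quotient is (-48/(4*y + 1)^(5/2) - 648/(3*y + 1)^4)/(-30); at y = 0 this is 116/5.

116/5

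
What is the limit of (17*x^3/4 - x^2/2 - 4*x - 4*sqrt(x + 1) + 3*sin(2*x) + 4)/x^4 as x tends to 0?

5/32

Substitution gives 0/0 (the numerator vanishes to order 4).
Expand each term to order x^4: the coefficient of x^4 in 3·sin(2x) is 0 and in -4·√(1 + x) is 5/32.
Lower-order terms cancel with the polynomial part, so the numerator is (5/32)·x^4 + o(x^4), and the limit is (5/32)/(1) = 5/32.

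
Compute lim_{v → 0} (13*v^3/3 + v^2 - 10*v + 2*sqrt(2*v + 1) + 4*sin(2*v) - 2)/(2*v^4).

-5/8

Substitution gives 0/0 (the numerator vanishes to order 4).
Expand each term to order v^4: the coefficient of v^4 in 4·sin(2v) is 0 and in 2·√(1 + 2v) is -5/4.
Lower-order terms cancel with the polynomial part, so the numerator is (-5/4)·v^4 + o(v^4), and the limit is (-5/4)/(2) = -5/8.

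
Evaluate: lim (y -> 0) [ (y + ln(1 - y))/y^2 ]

Direct substitution gives 0/0.
Apply L'Hôpital: lim (1 - 1/(1 - y))/(2*y), still 0/0.
After 2 applications of L'Hôpital's rule the quotient is (-1/(1 - y)^2)/(2); substituting y = 0 gives -1/2.

-1/2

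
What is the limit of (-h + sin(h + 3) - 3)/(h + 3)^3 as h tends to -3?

Direct substitution gives 0/0.
Apply L'Hôpital: lim (cos(h + 3) - 1)/(3*(h + 3)^2), still 0/0.
Apply L'Hôpital: lim (-sin(h + 3))/(6*h + 18), still 0/0.
After 3 applications of L'Hôpital's rule the quotient is (-cos(h + 3))/(6); substituting h = -3 gives -1/6.

-1/6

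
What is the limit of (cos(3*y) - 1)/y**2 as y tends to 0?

Direct substitution gives 0/0.
Apply L'Hôpital: lim (-3*sin(3*y))/(2*y), still 0/0.
After 2 applications of L'Hôpital's rule the quotient is (-9*cos(3*y))/(2); substituting y = 0 gives -9/2.

-9/2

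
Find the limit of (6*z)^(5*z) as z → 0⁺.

1

Base → 0⁺ and exponent → 0⁺: a 0^0 form.
Take logs: 5z·ln(6z). This is 0·(−∞); rewriting as ln(6z)/(1/(5z)) and applying L'Hôpital gives 0.
Hence the limit is e^0 = 1.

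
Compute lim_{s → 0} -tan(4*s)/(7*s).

-4/7

Substitution gives 0/0.
Since tan(u)/u → 1 as u → 0, tan(4s)/(4s) → 1 and the limit is 4/(-7) = -4/7.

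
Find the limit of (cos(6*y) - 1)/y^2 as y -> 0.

Direct substitution gives 0/0.
Apply L'Hôpital: lim (-6*sin(6*y))/(2*y), still 0/0.
After 2 applications of L'Hôpital's rule the quotient is (-36*cos(6*y))/(2); substituting y = 0 gives -18.

-18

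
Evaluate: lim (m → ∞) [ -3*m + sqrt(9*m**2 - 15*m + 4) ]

This has the form ∞ − ∞. Multiply and divide by the conjugate √(9*m^2 - 15*m + 4) + 3m.
That gives (-15m + 4) / (√(9*m^2 - 15*m + 4) + 3m).
Divide numerator and denominator by m: the limit is -15/(2·3) = -5/2.

-5/2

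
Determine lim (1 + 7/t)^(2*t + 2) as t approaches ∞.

Write it as [(1 + 7/t)^t]^(2) · (1 + 7/t)^(2). The bracketed term tends to e^(7) and the second factor to 1, so the limit is e^(14).

e^(14)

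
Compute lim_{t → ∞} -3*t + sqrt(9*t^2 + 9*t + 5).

An ∞ − ∞ form. Rationalising with the conjugate, the difference becomes (9t + 5) / (√(9*t^2 + 9*t + 5) + 3t).
For large t the denominator behaves like 2·3t, so the quotient tends to 9/6 = 3/2.

3/2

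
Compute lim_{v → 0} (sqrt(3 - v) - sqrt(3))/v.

A 0/0 form; rationalise with √(3 - v) + √3. This collapses the numerator to -v, leaving -1/(√(3 - v) + √3) → -1/(2√3) = -√(3)/6.

-√(3)/6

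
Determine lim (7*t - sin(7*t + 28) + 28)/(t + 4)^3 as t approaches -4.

343/6

Direct substitution gives 0/0.
Apply L'Hôpital: lim (7 - 7*cos(7*t + 28))/(3*(t + 4)^2), still 0/0.
Apply L'Hôpital: lim (49*sin(7*t + 28))/(6*t + 24), still 0/0.
After 3 applications of L'Hôpital's rule the quotient is (343*cos(7*t + 28))/(6); substituting t = -4 gives 343/6.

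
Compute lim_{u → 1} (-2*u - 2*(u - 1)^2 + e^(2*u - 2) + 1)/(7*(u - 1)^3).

4/21

Direct substitution gives 0/0.
Apply L'Hôpital: lim (-4*u + 2*e^(2*u - 2) + 2)/(21*(u - 1)^2), still 0/0.
Apply L'Hôpital: lim (4*e^(2*u - 2) - 4)/(42*u - 42), still 0/0.
After 3 applications of L'Hôpital's rule the quotient is (8*e^(2*u - 2))/(42); substituting u = 1 gives 4/21.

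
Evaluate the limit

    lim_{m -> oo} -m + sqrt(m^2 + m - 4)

1/2

This has the form ∞ − ∞. Multiply and divide by the conjugate √(m^2 + m - 4) + m.
That gives (m - 4) / (√(m^2 + m - 4) + m).
Divide numerator and denominator by m: the limit is 1/(2·1) = 1/2.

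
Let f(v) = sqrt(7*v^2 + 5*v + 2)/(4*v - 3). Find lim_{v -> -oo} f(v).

-√(7)/4

For large |v|, √(7*v^2 + 5*v + 2) ≈ √7·|v| and the denominator ≈ 4v.
Since v → −∞, |v| = −v, giving −√7/(4) = -√(7)/4.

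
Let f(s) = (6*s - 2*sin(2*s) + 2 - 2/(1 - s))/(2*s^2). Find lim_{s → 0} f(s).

Substitution gives 0/0 (the numerator vanishes to order 2).
Expand each term to order s^2: the coefficient of s^2 in -2·sin(2s) is 0 and in -2·1/(1 - s) is -2.
Lower-order terms cancel with the polynomial part, so the numerator is (-2)·s^2 + o(s^2), and the limit is (-2)/(2) = -1.

-1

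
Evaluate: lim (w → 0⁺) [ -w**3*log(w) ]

0

This is a 0·(−∞) form. Rewrite as -1·ln(w) / w^(−3) and apply L'Hôpital:
the derivative quotient is -1·(1/w) / (−3·w^(−4)) = (1/3)·w^3 → 0.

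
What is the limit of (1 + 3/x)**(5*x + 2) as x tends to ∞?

Write it as [(1 + 3/x)^x]^(5) · (1 + 3/x)^(2). The bracketed term tends to e^(3) and the second factor to 1, so the limit is e^(15).

e^(15)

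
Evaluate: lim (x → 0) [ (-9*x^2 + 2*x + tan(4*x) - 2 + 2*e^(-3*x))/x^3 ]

37/3

Substitution gives 0/0 (the numerator vanishes to order 3).
Expand each term to order x^3: the coefficient of x^3 in tan(4x) is 64/3 and in 2·e^(-3x) is -9.
Lower-order terms cancel with the polynomial part, so the numerator is (37/3)·x^3 + o(x^3), and the limit is (37/3)/(1) = 37/3.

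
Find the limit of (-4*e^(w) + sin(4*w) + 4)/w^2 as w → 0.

-2

Substitution gives 0/0; apply L'Hôpital's rule 2 times.
After differentiating numerator and denominator 2 times the quotient is (-4*e^(w) - 16*sin(4*w))/(2); at w = 0 this is -2.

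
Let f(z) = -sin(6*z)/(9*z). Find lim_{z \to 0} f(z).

Substitution gives 0/0.
Write it as (6/(-9))·sin(6z)/(6z); since sin(u)/u → 1, the limit is -2/3.

-2/3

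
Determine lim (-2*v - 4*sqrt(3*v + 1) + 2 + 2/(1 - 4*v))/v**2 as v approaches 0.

73/2

Substitution gives 0/0; apply L'Hôpital's rule 2 times.
After differentiating numerator and denominator 2 times the quotient is (-64/(4*v - 1)^3 + 9/(3*v + 1)^(3/2))/(2); at v = 0 this is 73/2.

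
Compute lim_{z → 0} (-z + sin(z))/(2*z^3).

Direct substitution gives 0/0.
Apply L'Hôpital: lim (cos(z) - 1)/(6*z^2), still 0/0.
Apply L'Hôpital: lim (-sin(z))/(12*z), still 0/0.
After 3 applications of L'Hôpital's rule the quotient is (-cos(z))/(12); substituting z = 0 gives -1/12.

-1/12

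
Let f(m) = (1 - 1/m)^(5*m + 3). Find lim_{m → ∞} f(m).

The base → 1 and the exponent → ∞: a 1^∞ form.
Take logarithms: (5m + 3)·ln(1 - 1/m). Since ln(1+u) ~ u for small u, this behaves like (5m)·(-1/m) → -5.
So the limit is e^(-5).

e^(-5)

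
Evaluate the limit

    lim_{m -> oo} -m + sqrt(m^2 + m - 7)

1/2

This has the form ∞ − ∞. Multiply and divide by the conjugate √(m^2 + m - 7) + m.
That gives (m - 7) / (√(m^2 + m - 7) + m).
Divide numerator and denominator by m: the limit is 1/(2·1) = 1/2.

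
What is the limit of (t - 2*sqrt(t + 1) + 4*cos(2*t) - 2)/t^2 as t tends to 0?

Substitution gives 0/0; apply L'Hôpital's rule 2 times.
After differentiating numerator and denominator 2 times the quotient is (-16*cos(2*t) + 1/(2*(t + 1)^(3/2)))/(2); at t = 0 this is -31/4.

-31/4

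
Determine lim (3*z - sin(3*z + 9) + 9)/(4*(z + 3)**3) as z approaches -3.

Direct substitution gives 0/0.
Apply L'Hôpital: lim (3 - 3*cos(3*z + 9))/(12*(z + 3)^2), still 0/0.
Apply L'Hôpital: lim (9*sin(3*z + 9))/(24*z + 72), still 0/0.
After 3 applications of L'Hôpital's rule the quotient is (27*cos(3*z + 9))/(24); substituting z = -3 gives 9/8.

9/8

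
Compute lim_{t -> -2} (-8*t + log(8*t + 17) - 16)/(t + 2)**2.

-32

Direct substitution gives 0/0.
Apply L'Hôpital: lim (-8 + 8/(8*t + 17))/(2*t + 4), still 0/0.
After 2 applications of L'Hôpital's rule the quotient is (-64/(8*t + 17)^2)/(2); substituting t = -2 gives -32.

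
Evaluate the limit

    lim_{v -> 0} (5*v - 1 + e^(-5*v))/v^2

25/2

Direct substitution gives 0/0.
Apply L'Hôpital: lim (5 - 5*e^(-5*v))/(2*v), still 0/0.
After 2 applications of L'Hôpital's rule the quotient is (25*e^(-5*v))/(2); substituting v = 0 gives 25/2.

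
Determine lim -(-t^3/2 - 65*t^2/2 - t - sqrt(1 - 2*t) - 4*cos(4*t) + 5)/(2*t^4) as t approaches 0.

Substitution gives 0/0 (the numerator vanishes to order 4).
Expand each term to order t^4: the coefficient of t^4 in -4·cos(4t) is -128/3 and in −√(1 - 2t) is 5/8.
Lower-order terms cancel with the polynomial part, so the numerator is (-1009/24)·t^4 + o(t^4), and the limit is (-1009/24)/(-2) = 1009/48.

1009/48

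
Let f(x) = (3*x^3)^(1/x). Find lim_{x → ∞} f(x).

Base → ∞ and exponent → 0: an ∞^0 form.
Take logs: (1/x)·ln(3·x^3) = (ln 3 + 3·ln x)/x → 0.
So the limit is e^0 = 1.

1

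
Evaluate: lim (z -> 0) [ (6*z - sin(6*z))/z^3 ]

Direct substitution gives 0/0.
Apply L'Hôpital: lim (6 - 6*cos(6*z))/(3*z^2), still 0/0.
Apply L'Hôpital: lim (36*sin(6*z))/(6*z), still 0/0.
After 3 applications of L'Hôpital's rule the quotient is (216*cos(6*z))/(6); substituting z = 0 gives 36.

36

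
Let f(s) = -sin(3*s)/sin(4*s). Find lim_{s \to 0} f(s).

Substitution gives 0/0.
Divide numerator and denominator by s: sin(3s)/s → 3 and sin(4s)/s → 4, so the limit is -1·3/4 = -3/4.

-3/4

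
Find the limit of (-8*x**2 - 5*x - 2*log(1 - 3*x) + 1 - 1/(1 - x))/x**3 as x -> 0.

17

Substitution gives 0/0; apply L'Hôpital's rule 3 times.
After differentiating numerator and denominator 3 times the quotient is (-108/(3*x - 1)^3 - 6/(x - 1)^4)/(6); at x = 0 this is 17.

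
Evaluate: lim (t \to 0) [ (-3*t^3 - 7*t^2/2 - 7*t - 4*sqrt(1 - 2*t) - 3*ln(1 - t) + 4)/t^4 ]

13/4

Substitution gives 0/0; apply L'Hôpital's rule 4 times.
After differentiating numerator and denominator 4 times the quotient is (18/(t - 1)^4 + 60/(1 - 2*t)^(7/2))/(24); at t = 0 this is 13/4.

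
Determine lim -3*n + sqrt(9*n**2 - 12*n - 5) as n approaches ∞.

-2

This has the form ∞ − ∞. Multiply and divide by the conjugate √(9*n^2 - 12*n - 5) + 3n.
That gives (-12n - 5) / (√(9*n^2 - 12*n - 5) + 3n).
Divide numerator and denominator by n: the limit is -12/(2·3) = -2.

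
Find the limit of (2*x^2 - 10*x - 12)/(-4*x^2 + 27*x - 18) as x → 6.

-2/3

Direct substitution gives 0/0, so factor. Both numerator and denominator have (x - 6) as a factor.
After cancelling, the expression reduces to (2*x + 2)/(3 - 4*x).
Substituting x = 6 gives -2/3.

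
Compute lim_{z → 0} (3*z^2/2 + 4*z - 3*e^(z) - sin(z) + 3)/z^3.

Substitution gives 0/0 (the numerator vanishes to order 3).
Expand each term to order z^3: the coefficient of z^3 in −sin(z) is 1/6 and in -3·e^(z) is -1/2.
Lower-order terms cancel with the polynomial part, so the numerator is (-1/3)·z^3 + o(z^3), and the limit is (-1/3)/(1) = -1/3.

-1/3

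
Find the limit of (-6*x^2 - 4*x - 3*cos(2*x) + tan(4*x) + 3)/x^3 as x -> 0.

64/3

Substitution gives 0/0 (the numerator vanishes to order 3).
Expand each term to order x^3: the coefficient of x^3 in -3·cos(2x) is 0 and in tan(4x) is 64/3.
Lower-order terms cancel with the polynomial part, so the numerator is (64/3)·x^3 + o(x^3), and the limit is (64/3)/(1) = 64/3.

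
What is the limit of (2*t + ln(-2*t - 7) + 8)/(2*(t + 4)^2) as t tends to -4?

-1

Direct substitution gives 0/0.
Apply L'Hôpital: lim (2 - 2/(-2*t - 7))/(4*t + 16), still 0/0.
After 2 applications of L'Hôpital's rule the quotient is (-4/(-2*t - 7)^2)/(4); substituting t = -4 gives -1.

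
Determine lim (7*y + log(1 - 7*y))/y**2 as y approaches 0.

Direct substitution gives 0/0.
Apply L'Hôpital: lim (7 - 7/(1 - 7*y))/(2*y), still 0/0.
After 2 applications of L'Hôpital's rule the quotient is (-49/(1 - 7*y)^2)/(2); substituting y = 0 gives -49/2.

-49/2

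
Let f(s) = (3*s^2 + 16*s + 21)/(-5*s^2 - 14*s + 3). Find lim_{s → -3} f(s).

Direct substitution gives 0/0, so factor. Both numerator and denominator have (s + 3) as a factor.
After cancelling, the expression reduces to (3*s + 7)/(1 - 5*s).
Substituting s = -3 gives -1/8.

-1/8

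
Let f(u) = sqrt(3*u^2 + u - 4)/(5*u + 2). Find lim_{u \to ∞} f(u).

For large |u|, √(3*u^2 + u - 4) ≈ √3·|u| and the denominator ≈ 5u.
Since u → +∞, |u| = u, giving √3/(5) = √(3)/5.

√(3)/5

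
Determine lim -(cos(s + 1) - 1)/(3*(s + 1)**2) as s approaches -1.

1/6

Direct substitution gives 0/0.
Apply L'Hôpital: lim (-sin(s + 1))/(-6*s - 6), still 0/0.
After 2 applications of L'Hôpital's rule the quotient is (-cos(s + 1))/(-6); substituting s = -1 gives 1/6.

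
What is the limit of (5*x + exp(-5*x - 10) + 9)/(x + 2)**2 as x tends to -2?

25/2

Direct substitution gives 0/0.
Apply L'Hôpital: lim (5 - 5*e^(-5*x - 10))/(2*x + 4), still 0/0.
After 2 applications of L'Hôpital's rule the quotient is (25*e^(-5*x - 10))/(2); substituting x = -2 gives 25/2.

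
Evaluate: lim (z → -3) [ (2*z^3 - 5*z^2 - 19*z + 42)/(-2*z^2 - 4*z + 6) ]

65/8

At z = -3 both the top and bottom vanish — a removable singularity. Factoring out (z + 3) from each leaves (2*z^2 - 11*z + 14)/(2 - 2*z), which at z = -3 equals 65/8.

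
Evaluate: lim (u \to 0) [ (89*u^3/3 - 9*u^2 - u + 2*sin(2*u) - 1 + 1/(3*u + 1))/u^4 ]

Substitution gives 0/0 (the numerator vanishes to order 4).
Expand each term to order u^4: the coefficient of u^4 in 1/(1 + 3u) is 81 and in 2·sin(2u) is 0.
Lower-order terms cancel with the polynomial part, so the numerator is (81)·u^4 + o(u^4), and the limit is (81)/(1) = 81.

81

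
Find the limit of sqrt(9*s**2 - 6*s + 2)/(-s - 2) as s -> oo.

For large |s|, √(9*s^2 - 6*s + 2) ≈ √9·|s| and the denominator ≈ -s.
Since s → +∞, |s| = s, giving √9/(-1) = -3.

-3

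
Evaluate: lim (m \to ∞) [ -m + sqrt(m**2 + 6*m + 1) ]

This has the form ∞ − ∞. Multiply and divide by the conjugate √(m^2 + 6*m + 1) + m.
That gives (6m + 1) / (√(m^2 + 6*m + 1) + m).
Divide numerator and denominator by m: the limit is 6/(2·1) = 3.

3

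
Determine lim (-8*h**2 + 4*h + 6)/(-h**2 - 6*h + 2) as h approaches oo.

8

Numerator and denominator both have degree 2.
Dividing every term by h^2, all lower-order terms vanish and the limit is the ratio of leading coefficients, -8/(-1) = 8.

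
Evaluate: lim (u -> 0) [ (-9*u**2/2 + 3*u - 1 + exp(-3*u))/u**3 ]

-9/2

Direct substitution gives 0/0.
Apply L'Hôpital: lim (-9*u + 3 - 3*e^(-3*u))/(3*u^2), still 0/0.
Apply L'Hôpital: lim (-9 + 9*e^(-3*u))/(6*u), still 0/0.
After 3 applications of L'Hôpital's rule the quotient is (-27*e^(-3*u))/(6); substituting u = 0 gives -9/2.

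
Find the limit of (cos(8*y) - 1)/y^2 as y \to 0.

-32

Direct substitution gives 0/0.
Apply L'Hôpital: lim (-8*sin(8*y))/(2*y), still 0/0.
After 2 applications of L'Hôpital's rule the quotient is (-64*cos(8*y))/(2); substituting y = 0 gives -32.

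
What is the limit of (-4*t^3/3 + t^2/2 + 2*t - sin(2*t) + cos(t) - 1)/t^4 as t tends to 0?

Substitution gives 0/0 (the numerator vanishes to order 4).
Expand each term to order t^4: the coefficient of t^4 in cos(t) is 1/24 and in −sin(2t) is 0.
Lower-order terms cancel with the polynomial part, so the numerator is (1/24)·t^4 + o(t^4), and the limit is (1/24)/(1) = 1/24.

1/24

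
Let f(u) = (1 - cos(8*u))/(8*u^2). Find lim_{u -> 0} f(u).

4

Substitution gives 0/0.
Use (1 − cos θ)/θ² → 1/2 with θ = 8u: the limit is 8²/(2·8) = 4.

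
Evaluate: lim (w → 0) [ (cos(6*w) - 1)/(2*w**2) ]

-9

Direct substitution gives 0/0.
Apply L'Hôpital: lim (-6*sin(6*w))/(4*w), still 0/0.
After 2 applications of L'Hôpital's rule the quotient is (-36*cos(6*w))/(4); substituting w = 0 gives -9.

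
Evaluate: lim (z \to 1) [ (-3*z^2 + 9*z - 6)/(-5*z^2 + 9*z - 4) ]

At z = 1 both the top and bottom vanish — a removable singularity. Factoring out (z - 1) from each leaves (6 - 3*z)/(4 - 5*z), which at z = 1 equals -3.

-3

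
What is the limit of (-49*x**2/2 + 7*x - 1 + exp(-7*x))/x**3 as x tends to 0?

Direct substitution gives 0/0.
Apply L'Hôpital: lim (-49*x + 7 - 7*e^(-7*x))/(3*x^2), still 0/0.
Apply L'Hôpital: lim (-49 + 49*e^(-7*x))/(6*x), still 0/0.
After 3 applications of L'Hôpital's rule the quotient is (-343*e^(-7*x))/(6); substituting x = 0 gives -343/6.

-343/6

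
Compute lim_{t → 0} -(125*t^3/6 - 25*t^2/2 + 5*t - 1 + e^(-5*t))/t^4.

-625/24

Direct substitution gives 0/0.
Apply L'Hôpital: lim (125*t^2/2 - 25*t + 5 - 5*e^(-5*t))/(-4*t^3), still 0/0.
Apply L'Hôpital: lim (125*t - 25 + 25*e^(-5*t))/(-12*t^2), still 0/0.
Apply L'Hôpital: lim (125 - 125*e^(-5*t))/(-24*t), still 0/0.
After 4 applications of L'Hôpital's rule the quotient is (625*e^(-5*t))/(-24); substituting t = 0 gives -625/24.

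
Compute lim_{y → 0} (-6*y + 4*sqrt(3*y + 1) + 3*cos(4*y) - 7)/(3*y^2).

Substitution gives 0/0 (the numerator vanishes to order 2).
Expand each term to order y^2: the coefficient of y^2 in 3·cos(4y) is -24 and in 4·√(1 + 3y) is -9/2.
Lower-order terms cancel with the polynomial part, so the numerator is (-57/2)·y^2 + o(y^2), and the limit is (-57/2)/(3) = -19/2.

-19/2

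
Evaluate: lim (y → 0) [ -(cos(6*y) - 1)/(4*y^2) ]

9/2

Direct substitution gives 0/0.
Apply L'Hôpital: lim (-6*sin(6*y))/(-8*y), still 0/0.
After 2 applications of L'Hôpital's rule the quotient is (-36*cos(6*y))/(-8); substituting y = 0 gives 9/2.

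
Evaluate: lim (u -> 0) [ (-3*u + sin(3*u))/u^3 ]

-9/2

Direct substitution gives 0/0.
Apply L'Hôpital: lim (3*cos(3*u) - 3)/(3*u^2), still 0/0.
Apply L'Hôpital: lim (-9*sin(3*u))/(6*u), still 0/0.
After 3 applications of L'Hôpital's rule the quotient is (-27*cos(3*u))/(6); substituting u = 0 gives -9/2.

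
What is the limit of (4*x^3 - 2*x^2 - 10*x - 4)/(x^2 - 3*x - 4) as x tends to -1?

Direct substitution gives 0/0, so factor. Both numerator and denominator have (x + 1) as a factor.
After cancelling, the expression reduces to (4*x^2 - 6*x - 4)/(x - 4).
Substituting x = -1 gives -6/5.

-6/5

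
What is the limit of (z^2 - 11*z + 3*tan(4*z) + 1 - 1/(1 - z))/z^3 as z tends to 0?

Substitution gives 0/0; apply L'Hôpital's rule 3 times.
After differentiating numerator and denominator 3 times the quotient is (6*(64*(z - 1)^4*(3*tan(4*z)^2 + 1)/cos(4*z)^2 - 1)/(z - 1)^4)/(6); at z = 0 this is 63.

63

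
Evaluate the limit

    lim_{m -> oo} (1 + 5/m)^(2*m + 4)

Write it as [(1 + 5/m)^m]^(2) · (1 + 5/m)^(4). The bracketed term tends to e^(5) and the second factor to 1, so the limit is e^(10).

e^(10)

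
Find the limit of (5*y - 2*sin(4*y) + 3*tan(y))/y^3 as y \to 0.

Substitution gives 0/0 (the numerator vanishes to order 3).
Expand each term to order y^3: the coefficient of y^3 in 3·tan(y) is 1 and in -2·sin(4y) is 64/3.
Lower-order terms cancel with the polynomial part, so the numerator is (67/3)·y^3 + o(y^3), and the limit is (67/3)/(1) = 67/3.

67/3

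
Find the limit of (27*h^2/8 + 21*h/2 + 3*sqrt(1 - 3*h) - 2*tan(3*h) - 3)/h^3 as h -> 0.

-369/16

Substitution gives 0/0; apply L'Hôpital's rule 3 times.
After differentiating numerator and denominator 3 times the quotient is (27*(128*(1 - 3*h)^(5/2)*(cos(6*h) - 2)/(cos(6*h) + 1)^2 - 9)/(8*(1 - 3*h)^(5/2)))/(6); at h = 0 this is -369/16.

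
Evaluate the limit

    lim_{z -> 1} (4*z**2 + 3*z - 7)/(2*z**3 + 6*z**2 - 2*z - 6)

Direct substitution gives 0/0, so factor. Both numerator and denominator have (z - 1) as a factor.
After cancelling, the expression reduces to (4*z + 7)/(2*z^2 + 8*z + 6).
Substituting z = 1 gives 11/16.

11/16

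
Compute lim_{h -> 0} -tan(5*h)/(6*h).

-5/6

Substitution gives 0/0.
Since tan(u)/u → 1 as u → 0, tan(5h)/(5h) → 1 and the limit is 5/(-6) = -5/6.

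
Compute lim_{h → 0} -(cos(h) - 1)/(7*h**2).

Direct substitution gives 0/0.
Apply L'Hôpital: lim (-sin(h))/(-14*h), still 0/0.
After 2 applications of L'Hôpital's rule the quotient is (-cos(h))/(-14); substituting h = 0 gives 1/14.

1/14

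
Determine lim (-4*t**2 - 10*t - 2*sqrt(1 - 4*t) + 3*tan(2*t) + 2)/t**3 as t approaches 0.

Substitution gives 0/0 (the numerator vanishes to order 3).
Expand each term to order t^3: the coefficient of t^3 in -2·√(1 - 4t) is 8 and in 3·tan(2t) is 8.
Lower-order terms cancel with the polynomial part, so the numerator is (16)·t^3 + o(t^3), and the limit is (16)/(1) = 16.

16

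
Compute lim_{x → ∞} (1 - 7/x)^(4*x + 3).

Write it as [(1 - 7/x)^x]^(4) · (1 - 7/x)^(3). The bracketed term tends to e^(-7) and the second factor to 1, so the limit is e^(-28).

e^(-28)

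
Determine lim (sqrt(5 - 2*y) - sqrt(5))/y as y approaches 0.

A 0/0 form; rationalise with √(5 - 2y) + √5. This collapses the numerator to -2y, leaving -2/(√(5 - 2y) + √5) → -2/(2√5) = -√(5)/5.

-√(5)/5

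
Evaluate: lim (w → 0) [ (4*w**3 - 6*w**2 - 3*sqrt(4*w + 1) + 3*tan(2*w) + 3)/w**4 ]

Substitution gives 0/0; apply L'Hôpital's rule 4 times.
After differentiating numerator and denominator 4 times the quotient is (1152*tan(2*w)^3/cos(2*w)^2 + 768*tan(2*w)/cos(2*w)^2 + 720/(4*w + 1)^(7/2))/(24); at w = 0 this is 30.

30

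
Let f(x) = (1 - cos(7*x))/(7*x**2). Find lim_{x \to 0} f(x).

Substitution gives 0/0.
Use (1 − cos u)/u² → 1/2 with u = 7x: the limit is 7²/(2·7) = 7/2.

7/2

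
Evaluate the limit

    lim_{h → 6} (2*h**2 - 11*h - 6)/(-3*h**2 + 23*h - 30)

At h = 6 both the top and bottom vanish — a removable singularity. Factoring out (h - 6) from each leaves (2*h + 1)/(5 - 3*h), which at h = 6 equals -1.

-1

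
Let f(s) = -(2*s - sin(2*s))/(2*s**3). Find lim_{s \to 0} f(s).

-2/3

Direct substitution gives 0/0.
Apply L'Hôpital: lim (2 - 2*cos(2*s))/(-6*s^2), still 0/0.
Apply L'Hôpital: lim (4*sin(2*s))/(-12*s), still 0/0.
After 3 applications of L'Hôpital's rule the quotient is (8*cos(2*s))/(-12); substituting s = 0 gives -2/3.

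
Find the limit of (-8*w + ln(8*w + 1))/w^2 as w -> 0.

Direct substitution gives 0/0.
Apply L'Hôpital: lim (-8 + 8/(8*w + 1))/(2*w), still 0/0.
After 2 applications of L'Hôpital's rule the quotient is (-64/(8*w + 1)^2)/(2); substituting w = 0 gives -32.

-32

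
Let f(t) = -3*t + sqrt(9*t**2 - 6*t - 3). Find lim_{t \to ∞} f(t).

-1

An ∞ − ∞ form. Rationalising with the conjugate, the difference becomes (-6t - 3) / (√(9*t^2 - 6*t - 3) + 3t).
For large t the denominator behaves like 2·3t, so the quotient tends to -6/6 = -1.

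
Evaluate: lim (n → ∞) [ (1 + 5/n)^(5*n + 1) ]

The base → 1 and the exponent → ∞: a 1^∞ form.
Take logarithms: (5n + 1)·ln(1 + 5/n). Since ln(1+u) ~ u for small u, this behaves like (5n)·(5/n) → 25.
So the limit is e^(25).

e^(25)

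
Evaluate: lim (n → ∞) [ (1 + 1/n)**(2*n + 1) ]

The base → 1 and the exponent → ∞: a 1^∞ form.
Take logarithms: (2n + 1)·ln(1 + 1/n). Since ln(1+u) ~ u for small u, this behaves like (2n)·(1/n) → 2.
So the limit is e^(2).

e^(2)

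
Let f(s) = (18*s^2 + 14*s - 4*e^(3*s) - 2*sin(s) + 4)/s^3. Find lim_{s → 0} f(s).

-53/3

Substitution gives 0/0 (the numerator vanishes to order 3).
Expand each term to order s^3: the coefficient of s^3 in -2·sin(s) is 1/3 and in -4·e^(3s) is -18.
Lower-order terms cancel with the polynomial part, so the numerator is (-53/3)·s^3 + o(s^3), and the limit is (-53/3)/(1) = -53/3.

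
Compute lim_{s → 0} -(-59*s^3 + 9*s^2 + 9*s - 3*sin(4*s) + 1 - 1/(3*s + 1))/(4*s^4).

Substitution gives 0/0 (the numerator vanishes to order 4).
Expand each term to order s^4: the coefficient of s^4 in -3·sin(4s) is 0 and in −1/(1 + 3s) is -81.
Lower-order terms cancel with the polynomial part, so the numerator is (-81)·s^4 + o(s^4), and the limit is (-81)/(-4) = 81/4.

81/4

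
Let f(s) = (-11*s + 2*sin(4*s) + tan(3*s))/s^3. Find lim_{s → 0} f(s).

Substitution gives 0/0 (the numerator vanishes to order 3).
Expand each term to order s^3: the coefficient of s^3 in 2·sin(4s) is -64/3 and in tan(3s) is 9.
Lower-order terms cancel with the polynomial part, so the numerator is (-37/3)·s^3 + o(s^3), and the limit is (-37/3)/(1) = -37/3.

-37/3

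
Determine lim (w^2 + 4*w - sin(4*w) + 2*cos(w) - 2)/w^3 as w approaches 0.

32/3

Substitution gives 0/0; apply L'Hôpital's rule 3 times.
After differentiating numerator and denominator 3 times the quotient is (2*sin(w) + 64*cos(4*w))/(6); at w = 0 this is 32/3.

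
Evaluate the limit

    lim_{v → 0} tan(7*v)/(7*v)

1

Substitution gives 0/0.
Since tan(u)/u → 1 as u → 0, tan(7v)/(7v) → 1 and the limit is 7/7 = 1.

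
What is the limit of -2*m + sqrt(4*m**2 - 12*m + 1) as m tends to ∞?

An ∞ − ∞ form. Rationalising with the conjugate, the difference becomes (-12m + 1) / (√(4*m^2 - 12*m + 1) + 2m).
For large m the denominator behaves like 2·2m, so the quotient tends to -12/4 = -3.

-3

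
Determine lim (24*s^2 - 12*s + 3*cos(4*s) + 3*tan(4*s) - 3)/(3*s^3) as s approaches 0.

Substitution gives 0/0 (the numerator vanishes to order 3).
Expand each term to order s^3: the coefficient of s^3 in 3·cos(4s) is 0 and in 3·tan(4s) is 64.
Lower-order terms cancel with the polynomial part, so the numerator is (64)·s^3 + o(s^3), and the limit is (64)/(3) = 64/3.

64/3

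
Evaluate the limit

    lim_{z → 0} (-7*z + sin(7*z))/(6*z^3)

Direct substitution gives 0/0.
Apply L'Hôpital: lim (7*cos(7*z) - 7)/(18*z^2), still 0/0.
Apply L'Hôpital: lim (-49*sin(7*z))/(36*z), still 0/0.
After 3 applications of L'Hôpital's rule the quotient is (-343*cos(7*z))/(36); substituting z = 0 gives -343/36.

-343/36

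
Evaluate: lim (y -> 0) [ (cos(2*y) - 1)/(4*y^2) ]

Direct substitution gives 0/0.
Apply L'Hôpital: lim (-2*sin(2*y))/(8*y), still 0/0.
After 2 applications of L'Hôpital's rule the quotient is (-4*cos(2*y))/(8); substituting y = 0 gives -1/2.

-1/2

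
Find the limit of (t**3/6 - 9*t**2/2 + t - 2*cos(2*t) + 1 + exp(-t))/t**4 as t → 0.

-31/24

Substitution gives 0/0; apply L'Hôpital's rule 4 times.
After differentiating numerator and denominator 4 times the quotient is (-32*cos(2*t) + e^(-t))/(24); at t = 0 this is -31/24.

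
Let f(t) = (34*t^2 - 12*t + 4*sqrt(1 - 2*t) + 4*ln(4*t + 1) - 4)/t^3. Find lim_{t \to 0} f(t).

Substitution gives 0/0; apply L'Hôpital's rule 3 times.
After differentiating numerator and denominator 3 times the quotient is (512/(4*t + 1)^3 - 12/(1 - 2*t)^(5/2))/(6); at t = 0 this is 250/3.

250/3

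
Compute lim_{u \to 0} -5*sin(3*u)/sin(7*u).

-15/7

Substitution gives 0/0.
Divide numerator and denominator by u: sin(3u)/u → 3 and sin(7u)/u → 7, so the limit is -5·3/7 = -15/7.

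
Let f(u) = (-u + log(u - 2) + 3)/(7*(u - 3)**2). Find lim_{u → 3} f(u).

Direct substitution gives 0/0.
Apply L'Hôpital: lim (-1 + 1/(u - 2))/(14*u - 42), still 0/0.
After 2 applications of L'Hôpital's rule the quotient is (-1/(u - 2)^2)/(14); substituting u = 3 gives -1/14.

-1/14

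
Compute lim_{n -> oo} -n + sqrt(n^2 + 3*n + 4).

3/2

This has the form ∞ − ∞. Multiply and divide by the conjugate √(n^2 + 3*n + 4) + n.
That gives (3n + 4) / (√(n^2 + 3*n + 4) + n).
Divide numerator and denominator by n: the limit is 3/(2·1) = 3/2.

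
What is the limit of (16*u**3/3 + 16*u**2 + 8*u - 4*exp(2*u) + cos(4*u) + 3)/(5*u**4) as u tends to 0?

8/5

Substitution gives 0/0 (the numerator vanishes to order 4).
Expand each term to order u^4: the coefficient of u^4 in -4·e^(2u) is -8/3 and in cos(4u) is 32/3.
Lower-order terms cancel with the polynomial part, so the numerator is (8)·u^4 + o(u^4), and the limit is (8)/(5) = 8/5.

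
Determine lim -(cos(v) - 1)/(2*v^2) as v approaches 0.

1/4

Direct substitution gives 0/0.
Apply L'Hôpital: lim (-sin(v))/(-4*v), still 0/0.
After 2 applications of L'Hôpital's rule the quotient is (-cos(v))/(-4); substituting v = 0 gives 1/4.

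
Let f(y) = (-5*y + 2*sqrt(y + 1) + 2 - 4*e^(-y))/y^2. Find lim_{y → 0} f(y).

Substitution gives 0/0 (the numerator vanishes to order 2).
Expand each term to order y^2: the coefficient of y^2 in 2·√(1 + y) is -1/4 and in -4·e^(-y) is -2.
Lower-order terms cancel with the polynomial part, so the numerator is (-9/4)·y^2 + o(y^2), and the limit is (-9/4)/(1) = -9/4.

-9/4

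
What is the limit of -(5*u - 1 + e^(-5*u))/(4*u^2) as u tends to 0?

Direct substitution gives 0/0.
Apply L'Hôpital: lim (5 - 5*e^(-5*u))/(-8*u), still 0/0.
After 2 applications of L'Hôpital's rule the quotient is (25*e^(-5*u))/(-8); substituting u = 0 gives -25/8.

-25/8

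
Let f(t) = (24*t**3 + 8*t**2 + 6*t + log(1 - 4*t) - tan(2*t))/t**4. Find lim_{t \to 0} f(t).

Substitution gives 0/0; apply L'Hôpital's rule 4 times.
After differentiating numerator and denominator 4 times the quotient is (-128*tan(2*t)^3/cos(2*t)^2 - 256*tan(2*t)/cos(2*t)^4 - 1536/(4*t - 1)^4)/(24); at t = 0 this is -64.

-64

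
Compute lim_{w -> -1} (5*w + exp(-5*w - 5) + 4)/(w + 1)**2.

Direct substitution gives 0/0.
Apply L'Hôpital: lim (5 - 5*e^(-5*w - 5))/(2*w + 2), still 0/0.
After 2 applications of L'Hôpital's rule the quotient is (25*e^(-5*w - 5))/(2); substituting w = -1 gives 25/2.

25/2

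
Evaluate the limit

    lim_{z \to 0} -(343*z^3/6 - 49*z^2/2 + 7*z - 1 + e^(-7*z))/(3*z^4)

Direct substitution gives 0/0.
Apply L'Hôpital: lim (343*z^2/2 - 49*z + 7 - 7*e^(-7*z))/(-12*z^3), still 0/0.
Apply L'Hôpital: lim (343*z - 49 + 49*e^(-7*z))/(-36*z^2), still 0/0.
Apply L'Hôpital: lim (343 - 343*e^(-7*z))/(-72*z), still 0/0.
After 4 applications of L'Hôpital's rule the quotient is (2401*e^(-7*z))/(-72); substituting z = 0 gives -2401/72.

-2401/72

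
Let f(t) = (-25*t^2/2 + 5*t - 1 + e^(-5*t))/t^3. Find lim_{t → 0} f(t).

Direct substitution gives 0/0.
Apply L'Hôpital: lim (-25*t + 5 - 5*e^(-5*t))/(3*t^2), still 0/0.
Apply L'Hôpital: lim (-25 + 25*e^(-5*t))/(6*t), still 0/0.
After 3 applications of L'Hôpital's rule the quotient is (-125*e^(-5*t))/(6); substituting t = 0 gives -125/6.

-125/6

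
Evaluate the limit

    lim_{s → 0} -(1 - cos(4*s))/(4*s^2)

-2

Substitution gives 0/0.
Use (1 − cos u)/u² → 1/2 with u = 4s: the limit is 4²/(2·(-4)) = -2.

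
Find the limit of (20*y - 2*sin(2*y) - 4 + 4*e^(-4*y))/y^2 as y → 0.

32

Substitution gives 0/0; apply L'Hôpital's rule 2 times.
After differentiating numerator and denominator 2 times the quotient is (8*sin(2*y) + 64*e^(-4*y))/(2); at y = 0 this is 32.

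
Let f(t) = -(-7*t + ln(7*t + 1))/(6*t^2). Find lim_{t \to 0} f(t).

49/12

Direct substitution gives 0/0.
Apply L'Hôpital: lim (-7 + 7/(7*t + 1))/(-12*t), still 0/0.
After 2 applications of L'Hôpital's rule the quotient is (-49/(7*t + 1)^2)/(-12); substituting t = 0 gives 49/12.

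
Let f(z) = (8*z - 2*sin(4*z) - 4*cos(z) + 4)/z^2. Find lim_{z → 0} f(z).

Substitution gives 0/0; apply L'Hôpital's rule 2 times.
After differentiating numerator and denominator 2 times the quotient is (32*sin(4*z) + 4*cos(z))/(2); at z = 0 this is 2.

2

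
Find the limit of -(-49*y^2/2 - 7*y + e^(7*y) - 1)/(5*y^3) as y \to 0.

-343/30

Direct substitution gives 0/0.
Apply L'Hôpital: lim (-49*y + 7*e^(7*y) - 7)/(-15*y^2), still 0/0.
Apply L'Hôpital: lim (49*e^(7*y) - 49)/(-30*y), still 0/0.
After 3 applications of L'Hôpital's rule the quotient is (343*e^(7*y))/(-30); substituting y = 0 gives -343/30.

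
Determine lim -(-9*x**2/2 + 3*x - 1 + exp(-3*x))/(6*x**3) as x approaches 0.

3/4

Direct substitution gives 0/0.
Apply L'Hôpital: lim (-9*x + 3 - 3*e^(-3*x))/(-18*x^2), still 0/0.
Apply L'Hôpital: lim (-9 + 9*e^(-3*x))/(-36*x), still 0/0.
After 3 applications of L'Hôpital's rule the quotient is (-27*e^(-3*x))/(-36); substituting x = 0 gives 3/4.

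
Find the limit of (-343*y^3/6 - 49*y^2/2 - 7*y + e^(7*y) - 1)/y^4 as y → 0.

2401/24

Direct substitution gives 0/0.
Apply L'Hôpital: lim (-343*y^2/2 - 49*y + 7*e^(7*y) - 7)/(4*y^3), still 0/0.
Apply L'Hôpital: lim (-343*y + 49*e^(7*y) - 49)/(12*y^2), still 0/0.
Apply L'Hôpital: lim (343*e^(7*y) - 343)/(24*y), still 0/0.
After 4 applications of L'Hôpital's rule the quotient is (2401*e^(7*y))/(24); substituting y = 0 gives 2401/24.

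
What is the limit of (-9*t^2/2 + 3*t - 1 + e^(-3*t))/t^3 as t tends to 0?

Direct substitution gives 0/0.
Apply L'Hôpital: lim (-9*t + 3 - 3*e^(-3*t))/(3*t^2), still 0/0.
Apply L'Hôpital: lim (-9 + 9*e^(-3*t))/(6*t), still 0/0.
After 3 applications of L'Hôpital's rule the quotient is (-27*e^(-3*t))/(6); substituting t = 0 gives -9/2.

-9/2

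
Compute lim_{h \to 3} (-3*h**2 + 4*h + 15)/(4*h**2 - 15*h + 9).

-14/9

Since h = 3 makes numerator and denominator zero, (h - 3) divides both.
Cancelling it gives (-3*h - 5)/(4*h - 3); now plug in h = 3 to get -14/9.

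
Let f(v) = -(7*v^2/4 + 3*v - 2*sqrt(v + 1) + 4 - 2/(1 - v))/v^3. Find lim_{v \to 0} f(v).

Substitution gives 0/0 (the numerator vanishes to order 3).
Expand each term to order v^3: the coefficient of v^3 in -2·√(1 + v) is -1/8 and in -2·1/(1 - v) is -2.
Lower-order terms cancel with the polynomial part, so the numerator is (-17/8)·v^3 + o(v^3), and the limit is (-17/8)/(-1) = 17/8.

17/8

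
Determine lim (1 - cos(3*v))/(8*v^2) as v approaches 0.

9/16

Substitution gives 0/0.
Use (1 − cos u)/u² → 1/2 with u = 3v: the limit is 3²/(2·8) = 9/16.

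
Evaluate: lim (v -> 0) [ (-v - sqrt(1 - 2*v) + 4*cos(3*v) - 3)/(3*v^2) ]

-35/6

Substitution gives 0/0; apply L'Hôpital's rule 2 times.
After differentiating numerator and denominator 2 times the quotient is (-36*cos(3*v) + (1 - 2*v)^(-3/2))/(6); at v = 0 this is -35/6.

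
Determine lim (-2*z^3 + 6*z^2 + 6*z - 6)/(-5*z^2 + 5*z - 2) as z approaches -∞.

The numerator has higher degree (3 > 2); the quotient behaves like (-2/(-5))·z^1 for large |z|.
As z → −∞ this diverges to -∞.

-∞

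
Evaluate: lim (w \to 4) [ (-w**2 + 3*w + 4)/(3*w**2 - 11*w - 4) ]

-5/13

Direct substitution gives 0/0, so factor. Both numerator and denominator have (w - 4) as a factor.
After cancelling, the expression reduces to (-w - 1)/(3*w + 1).
Substituting w = 4 gives -5/13.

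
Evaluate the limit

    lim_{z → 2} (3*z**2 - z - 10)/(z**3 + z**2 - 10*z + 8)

Direct substitution gives 0/0, so factor. Both numerator and denominator have (z - 2) as a factor.
After cancelling, the expression reduces to (3*z + 5)/(z^2 + 3*z - 4).
Substituting z = 2 gives 11/6.

11/6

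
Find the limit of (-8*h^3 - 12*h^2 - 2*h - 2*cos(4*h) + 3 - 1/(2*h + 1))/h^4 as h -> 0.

-112/3

Substitution gives 0/0; apply L'Hôpital's rule 4 times.
After differentiating numerator and denominator 4 times the quotient is (-512*cos(4*h) - 384/(2*h + 1)^5)/(24); at h = 0 this is -112/3.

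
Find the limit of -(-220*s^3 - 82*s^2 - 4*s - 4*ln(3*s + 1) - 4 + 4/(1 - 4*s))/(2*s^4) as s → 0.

-1105/2

Substitution gives 0/0; apply L'Hôpital's rule 4 times.
After differentiating numerator and denominator 4 times the quotient is (-24576/(4*s - 1)^5 + 1944/(3*s + 1)^4)/(-48); at s = 0 this is -1105/2.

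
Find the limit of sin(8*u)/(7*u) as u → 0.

8/7

Substitution gives 0/0.
Write it as (8/7)·sin(8u)/(8u); since sin(θ)/θ → 1, the limit is 8/7.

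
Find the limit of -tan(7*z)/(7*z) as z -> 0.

Substitution gives 0/0.
Since tan(u)/u → 1 as u → 0, tan(7z)/(7z) → 1 and the limit is 7/(-7) = -1.

-1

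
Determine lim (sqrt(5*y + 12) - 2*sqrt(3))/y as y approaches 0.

5*√(3)/12

Substitution gives 0/0. Multiply numerator and denominator by the conjugate √(12 + 5y) + √12.
The numerator becomes (12 + 5y) − 12 = 5y, so the expression simplifies to 5/(√(12 + 5y) + √12).
Letting y → 0 gives 5/(2√12) = 5*√(3)/12.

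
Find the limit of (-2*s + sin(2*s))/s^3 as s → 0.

-4/3

Direct substitution gives 0/0.
Apply L'Hôpital: lim (2*cos(2*s) - 2)/(3*s^2), still 0/0.
Apply L'Hôpital: lim (-4*sin(2*s))/(6*s), still 0/0.
After 3 applications of L'Hôpital's rule the quotient is (-8*cos(2*s))/(6); substituting s = 0 gives -4/3.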